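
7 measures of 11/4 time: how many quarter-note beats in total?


Time signature 11/4: the bottom number 4 means the quarter note gets one count
The top number 11 means 11 quarter-note beats per measure
Total = 11 × 7 measures
= 77 quarter-note beats


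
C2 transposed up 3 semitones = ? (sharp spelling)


Solution.
C2: chromatic position 0 in octave 2 → absolute = 2×12 + 0 = 24
Transpose up 3: 24 + 3 = 27
27 = 2×12 + 3 → D# in octave 2
Result = D#2


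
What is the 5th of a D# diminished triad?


Let's work it out.
Diminished triad = root + minor 3rd (3 semitones) + diminished 5th (6 semitones)
A triad on D# stacks thirds, so the chord tones use letter names D-F-A
Root: D#
Minor 3rd above D#: F#
Diminished 5th above D#: A
The 5th = A


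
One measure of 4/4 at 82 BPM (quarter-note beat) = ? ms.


Solution.
Quarter-note beat duration = 60000 / 82 ms
Beats per measure (4/4) = 4
One measure = 4 × 60000 / 82 = 240000 / 82 ms
= 2926.8 ms


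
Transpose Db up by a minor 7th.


Reasoning:
minor 7th: 7 letter names, 10 semitones
Letter: D + 6 → C
Pitch: Db + 10 semitones, spelled as a C → Cb
= Cb


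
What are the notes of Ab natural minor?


Working:
Natural minor scale pattern: W-H-W-W-H-W-W (2-1-2-2-1-2-2 semitones)
Starting from Ab:
  Ab + 2 semitones → Bb
  Bb + 1 semitone → Cb
  Cb + 2 semitones → Db
  Db + 2 semitones → Eb
  Eb + 1 semitone → Fb
  Fb + 2 semitones → Gb
  Gb + 2 semitones → Ab
Scale = Ab Bb Cb Db Eb Fb Gb


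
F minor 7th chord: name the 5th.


Working:
Minor 7th chord = root + minor 3rd + perfect 5th + minor 7th
Seventh chords stack in thirds, so the letter names are F-A-C-E
Root: F
Minor 3rd above F: Ab
Perfect 5th above F: C
Minor 7th above F: Eb
The 5th = C


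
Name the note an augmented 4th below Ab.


A 4th spans 4 letter names, so from A we land on E
An augmented 4th = 6 semitones below Ab
Spell E at that pitch: Ebb
= Ebb


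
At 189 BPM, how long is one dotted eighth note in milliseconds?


Working:
One quarter-note beat = 60000 / BPM = 60000 / 189 ms
Dotted eighth note = 3/4 × quarter note
Duration = 3/4 × 60000 / 189 = 45000 / 189
= 238.1 ms


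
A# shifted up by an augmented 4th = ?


Solution.
augmented 4th: 4 letter names, 6 semitones
Letter: A + 3 → D
Pitch: A# + 6 semitones, spelled as a D → D##
= D##


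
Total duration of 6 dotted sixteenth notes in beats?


Let's work it out.
Base sixteenth note = 1/4 beats
Dot 1 adds half the previous value: +1/8
One dotted sixteenth = 1/4 + 1/8 = 3/8
6 of them = 6 × 3/8 = 9/4
= 9/4 beats


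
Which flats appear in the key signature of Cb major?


Flat major keys: C(0), F(1), Bb(2), Eb(3), Ab(4), Db(5), Gb(6), Cb(7)
Cb major has 7 flats
Order of flats: Bb Eb Ab Db Gb Cb Fb → first 7: Bb, Eb, Ab, Db, Gb, Cb, Fb
= Bb, Eb, Ab, Db, Gb, Cb, Fb


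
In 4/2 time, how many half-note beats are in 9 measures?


Step by step:
Time signature 4/2: the bottom number 2 means the half note gets one count
The top number 4 means 4 half-note beats per measure
Total = 4 × 9 measures
= 36 half-note beats


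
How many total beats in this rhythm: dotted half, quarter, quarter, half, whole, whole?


Beat values:
  dotted half = 3 beats
  quarter = 1 beat
  quarter = 1 beat
  half = 2 beats
  whole = 4 beats
  whole = 4 beats
Sum = 3 + 1 + 1 + 2 + 4 + 4
= 15 beats


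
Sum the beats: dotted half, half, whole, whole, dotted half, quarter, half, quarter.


Beat values:
  dotted half = 3 beats
  half = 2 beats
  whole = 4 beats
  whole = 4 beats
  dotted half = 3 beats
  quarter = 1 beat
  half = 2 beats
  quarter = 1 beat
Sum = 3 + 2 + 4 + 4 + 3 + 1 + 2 + 1
= 20 beats


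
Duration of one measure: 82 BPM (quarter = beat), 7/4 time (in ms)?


Solution.
Quarter-note beat duration = 60000 / 82 ms
Beats per measure (7/4) = 7
One measure = 7 × 60000 / 82 = 420000 / 82 ms
= 5122.0 ms


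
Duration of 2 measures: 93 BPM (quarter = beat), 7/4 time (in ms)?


Step by step:
Quarter-note beat duration = 60000 / 93 ms
Beats per measure (7/4) = 7
One measure = 7 × 60000 / 93 = 420000 / 93 ms
2 measures = 2 × 420000 / 93 = 840000 / 93
= 9032.3 ms


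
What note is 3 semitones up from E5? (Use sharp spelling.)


Let's work it out.
E5: chromatic position 4 in octave 5 → absolute = 5×12 + 4 = 64
Transpose up 3: 64 + 3 = 67
67 = 5×12 + 7 → G in octave 5
Result = G5


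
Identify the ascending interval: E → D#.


Working:
Letter names: E → D spans 7 letter names → a 7th
Semitones: E → D# = 11 half-steps
A 7th of 11 semitones is a major 7th
= major 7th


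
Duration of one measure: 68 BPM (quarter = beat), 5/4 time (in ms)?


Quarter-note beat duration = 60000 / 68 ms
Beats per measure (5/4) = 5
One measure = 5 × 60000 / 68 = 300000 / 68 ms
= 4411.8 ms


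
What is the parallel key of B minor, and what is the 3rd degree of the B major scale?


Let's work it out.
Parallel keys share the same tonic but differ in mode
B minor → parallel is B major
B major scale: B C# D# E F# G# A#
= B major; 3rd degree = D#


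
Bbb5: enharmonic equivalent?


Enharmonic notes sound the same pitch but are spelled with different letter names
Bbb and A name the same pitch class
= A5


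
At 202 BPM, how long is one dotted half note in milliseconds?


Step by step:
One quarter-note beat = 60000 / BPM = 60000 / 202 ms
Dotted half note = 3 × quarter note
Duration = 3 × 60000 / 202 = 180000 / 202
= 891.1 ms


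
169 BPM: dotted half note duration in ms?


Solution.
One quarter-note beat = 60000 / BPM = 60000 / 169 ms
Dotted half note = 3 × quarter note
Duration = 3 × 60000 / 169 = 180000 / 169
= 1065.1 ms


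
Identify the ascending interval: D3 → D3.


Let's work it out.
Letter names: D → D spans 1 letter name → a unison
Semitones: D3 → D3 = 0 half-steps
A unison of 0 semitones is a perfect unison
= perfect unison


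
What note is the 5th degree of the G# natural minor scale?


Natural minor scale pattern: W-H-W-W-H-W-W (2-1-2-2-1-2-2 semitones)
Starting from G#:
  G# + 2 semitones → A#
  A# + 1 semitone → B
  B + 2 semitones → C#
  C# + 2 semitones → D#
  D# + 1 semitone → E
  E + 2 semitones → F#
  F# + 2 semitones → G#
Scale: G# A# B C# D# E F#
Degree 5 = D#


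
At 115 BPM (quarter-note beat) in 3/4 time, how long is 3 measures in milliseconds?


Reasoning:
Quarter-note beat duration = 60000 / 115 ms
Beats per measure (3/4) = 3
One measure = 3 × 60000 / 115 = 180000 / 115 ms
3 measures = 3 × 180000 / 115 = 540000 / 115
= 4695.7 ms


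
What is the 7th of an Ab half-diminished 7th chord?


Working:
Half-diminished 7th chord = root + minor 3rd + diminished 5th + minor 7th
Seventh chords stack in thirds, so the letter names are A-C-E-G
Root: Ab
Minor 3rd above Ab: Cb
Diminished 5th above Ab: Ebb
Minor 7th above Ab: Gb
The 7th = Gb


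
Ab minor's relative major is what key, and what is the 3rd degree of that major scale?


The relative major shares the key signature and is a minor 3rd above the minor tonic
A minor 3rd above Ab is Cb
→ relative major of Ab minor is Cb major
Cb major scale: Cb Db Eb Fb Gb Ab Bb
= Cb major; 3rd degree = Eb


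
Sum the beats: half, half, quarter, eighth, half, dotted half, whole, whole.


Step by step:
Beat values:
  half = 2 beats
  half = 2 beats
  quarter = 1 beat
  eighth = 0.5 beats
  half = 2 beats
  dotted half = 3 beats
  whole = 4 beats
  whole = 4 beats
Sum = 2 + 2 + 1 + 0.5 + 2 + 3 + 4 + 4
= 18.5 beats


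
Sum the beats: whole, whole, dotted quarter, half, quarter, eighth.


Working:
Beat values:
  whole = 4 beats
  whole = 4 beats
  dotted quarter = 1.5 beats
  half = 2 beats
  quarter = 1 beat
  eighth = 0.5 beats
Sum = 4 + 4 + 1.5 + 2 + 1 + 0.5
= 13 beats


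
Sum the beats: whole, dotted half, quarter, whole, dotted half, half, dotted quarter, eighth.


Reasoning:
Beat values:
  whole = 4 beats
  dotted half = 3 beats
  quarter = 1 beat
  whole = 4 beats
  dotted half = 3 beats
  half = 2 beats
  dotted quarter = 1.5 beats
  eighth = 0.5 beats
Sum = 4 + 3 + 1 + 4 + 3 + 2 + 1.5 + 0.5
= 19 beats


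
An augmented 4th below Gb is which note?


Working:
A 4th spans 4 letter names, so from G we land on D
An augmented 4th = 6 semitones below Gb
Spell D at that pitch: Dbb
= Dbb


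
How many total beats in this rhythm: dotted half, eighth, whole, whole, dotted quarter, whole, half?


Reasoning:
Beat values:
  dotted half = 3 beats
  eighth = 0.5 beats
  whole = 4 beats
  whole = 4 beats
  dotted quarter = 1.5 beats
  whole = 4 beats
  half = 2 beats
Sum = 3 + 0.5 + 4 + 4 + 1.5 + 4 + 2
= 19 beats


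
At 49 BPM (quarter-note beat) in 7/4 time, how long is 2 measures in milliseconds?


Step by step:
Quarter-note beat duration = 60000 / 49 ms
Beats per measure (7/4) = 7
One measure = 7 × 60000 / 49 = 420000 / 49 ms
2 measures = 2 × 420000 / 49 = 840000 / 49
= 17142.9 ms


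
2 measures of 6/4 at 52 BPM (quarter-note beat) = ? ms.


Step by step:
Quarter-note beat duration = 60000 / 52 ms
Beats per measure (6/4) = 6
One measure = 6 × 60000 / 52 = 360000 / 52 ms
2 measures = 2 × 360000 / 52 = 720000 / 52
= 13846.2 ms


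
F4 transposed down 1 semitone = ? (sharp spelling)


F4: chromatic position 5 in octave 4 → absolute = 4×12 + 5 = 53
Transpose down 1: 53 - 1 = 52
52 = 4×12 + 4 → E in octave 4
Result = E4


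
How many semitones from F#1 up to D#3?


Working:
Absolute semitone position = octave×12 + chromatic position
F#1: 1×12 + 6 = 18
D#3: 3×12 + 3 = 39
Difference = 39 - 18 = 21
= 21 semitones


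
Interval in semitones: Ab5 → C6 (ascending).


Absolute semitone position = octave×12 + chromatic position
Ab5: 5×12 + 8 = 68
C6: 6×12 + 0 = 72
Difference = 72 - 68 = 4
= 4 semitones


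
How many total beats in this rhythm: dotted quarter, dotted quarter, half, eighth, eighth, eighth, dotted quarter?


Let's work it out.
Beat values:
  dotted quarter = 1.5 beats
  dotted quarter = 1.5 beats
  half = 2 beats
  eighth = 0.5 beats
  eighth = 0.5 beats
  eighth = 0.5 beats
  dotted quarter = 1.5 beats
Sum = 1.5 + 1.5 + 2 + 0.5 + 0.5 + 0.5 + 1.5
= 8 beats


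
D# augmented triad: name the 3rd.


Let's work it out.
Augmented triad = root + major 3rd (4 semitones) + augmented 5th (8 semitones)
A triad on D# stacks thirds, so the chord tones use letter names D-F-A
Root: D#
Major 3rd above D#: F##
Augmented 5th above D#: A##
The 3rd = F##


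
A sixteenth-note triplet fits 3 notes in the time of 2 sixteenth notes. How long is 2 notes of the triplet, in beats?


Solution.
Triplet: 3 notes occupy the space of 2 sixteenth notes
Space = 2 × 1/4 = 1/2 beats
Each triplet note = 1/2 / 3 = 1/6 beats
2 notes = 2 × 1/6 = 1/3
= 1/3 beats


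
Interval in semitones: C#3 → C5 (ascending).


Step by step:
Absolute semitone position = octave×12 + chromatic position
C#3: 3×12 + 1 = 37
C5: 5×12 + 0 = 60
Difference = 60 - 37 = 23
= 23 semitones


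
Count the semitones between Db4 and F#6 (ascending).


Step by step:
Absolute semitone position = octave×12 + chromatic position
Db4: 4×12 + 1 = 49
F#6: 6×12 + 6 = 78
Difference = 78 - 49 = 29
= 29 semitones


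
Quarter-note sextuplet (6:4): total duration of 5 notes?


Working:
Sextuplet: 6 notes occupy the space of 4 quarter notes
Space = 4 × 1 = 4 beats
Each sextuplet note = 4 / 6 = 2/3 beats
5 notes = 5 × 2/3 = 10/3
= 10/3 beats


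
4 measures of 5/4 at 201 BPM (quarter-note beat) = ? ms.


Solution.
Quarter-note beat duration = 60000 / 201 ms
Beats per measure (5/4) = 5
One measure = 5 × 60000 / 201 = 300000 / 201 ms
4 measures = 4 × 300000 / 201 = 1200000 / 201
= 5970.1 ms


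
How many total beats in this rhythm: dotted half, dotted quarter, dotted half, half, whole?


Let's work it out.
Beat values:
  dotted half = 3 beats
  dotted quarter = 1.5 beats
  dotted half = 3 beats
  half = 2 beats
  whole = 4 beats
Sum = 3 + 1.5 + 3 + 2 + 4
= 13.5 beats


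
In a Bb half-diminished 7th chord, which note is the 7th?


Half-diminished 7th chord = root + minor 3rd + diminished 5th + minor 7th
Seventh chords stack in thirds, so the letter names are B-D-F-A
Root: Bb
Minor 3rd above Bb: Db
Diminished 5th above Bb: Fb
Minor 7th above Bb: Ab
The 7th = Ab


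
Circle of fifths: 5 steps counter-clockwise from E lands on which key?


Solution.
Each counter-clockwise step moves down a perfect 5th (= up a perfect 4th)
From E: E → A → D → G → C → F
= F


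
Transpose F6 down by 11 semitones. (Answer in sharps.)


Solution.
F6: chromatic position 5 in octave 6 → absolute = 6×12 + 5 = 77
Transpose down 11: 77 - 11 = 66
66 = 5×12 + 6 → F# in octave 5
Result = F#5


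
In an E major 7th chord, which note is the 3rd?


Solution.
Major 7th chord = root + major 3rd + perfect 5th + major 7th
Seventh chords stack in thirds, so the letter names are E-G-B-D
Root: E
Major 3rd above E: G#
Perfect 5th above E: B
Major 7th above E: D#
The 3rd = G#


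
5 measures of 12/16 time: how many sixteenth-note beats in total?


Reasoning:
Time signature 12/16: the bottom number 16 means the sixteenth note gets one count
The top number 12 means 12 sixteenth-note beats per measure
Total = 12 × 5 measures
= 60 sixteenth-note beats


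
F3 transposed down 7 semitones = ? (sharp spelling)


F3: chromatic position 5 in octave 3 → absolute = 3×12 + 5 = 41
Transpose down 7: 41 - 7 = 34
34 = 2×12 + 10 → A# in octave 2
Result = A#2


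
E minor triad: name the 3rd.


Step by step:
Minor triad = root + minor 3rd (3 semitones) + perfect 5th (7 semitones)
A triad on E stacks thirds, so the chord tones use letter names E-G-B
Root: E
Minor 3rd above E: G
Perfect 5th above E: B
The 3rd = G


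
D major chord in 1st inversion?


Step by step:
Root position: D F# A
1st inversion: move root up an octave
Bass note: F#
Notes (bottom to top) = F# A D


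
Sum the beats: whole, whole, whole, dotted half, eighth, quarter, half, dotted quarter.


Reasoning:
Beat values:
  whole = 4 beats
  whole = 4 beats
  whole = 4 beats
  dotted half = 3 beats
  eighth = 0.5 beats
  quarter = 1 beat
  half = 2 beats
  dotted quarter = 1.5 beats
Sum = 4 + 4 + 4 + 3 + 0.5 + 1 + 2 + 1.5
= 20 beats


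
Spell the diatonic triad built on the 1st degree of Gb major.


Gb major scale: Gb Ab Bb Cb Db Eb F
Diatonic triad on degree 1 stacks scale notes 1, 3, 5: Gb Bb Db
Gb→Bb = 4 semitones; Gb→Db = 7 semitones → major triad
= Gb Bb Db (major)


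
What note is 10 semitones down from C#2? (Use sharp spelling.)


C#2: chromatic position 1 in octave 2 → absolute = 2×12 + 1 = 25
Transpose down 10: 25 - 10 = 15
15 = 1×12 + 3 → D# in octave 1
Result = D#1


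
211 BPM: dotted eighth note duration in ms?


One quarter-note beat = 60000 / BPM = 60000 / 211 ms
Dotted eighth note = 3/4 × quarter note
Duration = 3/4 × 60000 / 211 = 45000 / 211
= 213.3 ms


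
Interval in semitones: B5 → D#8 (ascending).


Solution.
Absolute semitone position = octave×12 + chromatic position
B5: 5×12 + 11 = 71
D#8: 8×12 + 3 = 99
Difference = 99 - 71 = 28
= 28 semitones


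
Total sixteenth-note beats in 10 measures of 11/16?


Let's work it out.
Time signature 11/16: the bottom number 16 means the sixteenth note gets one count
The top number 11 means 11 sixteenth-note beats per measure
Total = 11 × 10 measures
= 110 sixteenth-note beats


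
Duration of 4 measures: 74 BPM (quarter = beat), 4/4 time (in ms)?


Quarter-note beat duration = 60000 / 74 ms
Beats per measure (4/4) = 4
One measure = 4 × 60000 / 74 = 240000 / 74 ms
4 measures = 4 × 240000 / 74 = 960000 / 74
= 12973.0 ms


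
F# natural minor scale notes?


Let's work it out.
Natural minor scale pattern: W-H-W-W-H-W-W (2-1-2-2-1-2-2 semitones)
Starting from F#:
  F# + 2 semitones → G#
  G# + 1 semitone → A
  A + 2 semitones → B
  B + 2 semitones → C#
  C# + 1 semitone → D
  D + 2 semitones → E
  E + 2 semitones → F#
Scale = F# G# A B C# D E


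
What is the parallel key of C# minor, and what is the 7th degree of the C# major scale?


Parallel keys share the same tonic but differ in mode
C# minor → parallel is C# major
C# major scale: C# D# E# F# G# A# B#
= C# major; 7th degree = B#


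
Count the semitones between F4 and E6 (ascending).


Absolute semitone position = octave×12 + chromatic position
F4: 4×12 + 5 = 53
E6: 6×12 + 4 = 76
Difference = 76 - 53 = 23
= 23 semitones


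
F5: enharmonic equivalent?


Solution.
Enharmonic notes sound the same pitch but are spelled with different letter names
F and Gbb name the same pitch class
= Gbb5


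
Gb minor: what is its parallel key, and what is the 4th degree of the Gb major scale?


Reasoning:
Parallel keys share the same tonic but differ in mode
Gb minor → parallel is Gb major
Gb major scale: Gb Ab Bb Cb Db Eb F
= Gb major; 4th degree = Cb


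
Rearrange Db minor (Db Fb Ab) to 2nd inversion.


Root position: Db Fb Ab
2nd inversion: move root and 3rd up an octave
Bass note: Ab
Notes (bottom to top) = Ab Db Fb


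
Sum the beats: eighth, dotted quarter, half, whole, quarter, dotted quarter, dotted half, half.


Working:
Beat values:
  eighth = 0.5 beats
  dotted quarter = 1.5 beats
  half = 2 beats
  whole = 4 beats
  quarter = 1 beat
  dotted quarter = 1.5 beats
  dotted half = 3 beats
  half = 2 beats
Sum = 0.5 + 1.5 + 2 + 4 + 1 + 1.5 + 3 + 2
= 15.5 beats


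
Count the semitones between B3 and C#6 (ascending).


Step by step:
Absolute semitone position = octave×12 + chromatic position
B3: 3×12 + 11 = 47
C#6: 6×12 + 1 = 73
Difference = 73 - 47 = 26
= 26 semitones


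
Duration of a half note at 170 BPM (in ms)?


One quarter-note beat = 60000 / BPM = 60000 / 170 ms
Half note = 2 × quarter note
Duration = 2 × 60000 / 170 = 120000 / 170
= 705.9 ms


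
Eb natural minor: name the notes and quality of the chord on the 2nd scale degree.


Solution.
Eb natural minor scale: Eb F Gb Ab Bb Cb Db
Diatonic triad on degree 2 stacks scale notes 2, 4, 6: F Ab Cb
F→Ab = 3 semitones; F→Cb = 6 semitones → diminished triad
= F Ab Cb (diminished)


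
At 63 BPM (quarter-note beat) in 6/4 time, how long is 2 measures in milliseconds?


Quarter-note beat duration = 60000 / 63 ms
Beats per measure (6/4) = 6
One measure = 6 × 60000 / 63 = 360000 / 63 ms
2 measures = 2 × 360000 / 63 = 720000 / 63
= 11428.6 ms


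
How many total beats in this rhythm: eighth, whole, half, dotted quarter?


Step by step:
Beat values:
  eighth = 0.5 beats
  whole = 4 beats
  half = 2 beats
  dotted quarter = 1.5 beats
Sum = 0.5 + 4 + 2 + 1.5
= 8 beats


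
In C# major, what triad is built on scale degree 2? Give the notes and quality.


C# major scale: C# D# E# F# G# A# B#
Diatonic triad on degree 2 stacks scale notes 2, 4, 6: D# F# A#
D#→F# = 3 semitones; D#→A# = 7 semitones → minor triad
= D# F# A# (minor)


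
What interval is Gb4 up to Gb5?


Working:
Letter names: G → G spans 8 letter names → an octave
Semitones: Gb4 → Gb5 = 12 half-steps
An octave of 12 semitones is a perfect octave
= perfect octave


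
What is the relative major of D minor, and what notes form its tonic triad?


The relative major shares the key signature and is a minor 3rd above the minor tonic
A minor 3rd above D is F
→ relative major of D minor is F major
Tonic triad of F major = root + major 3rd + perfect 5th = F A C
= F major; triad = F A C


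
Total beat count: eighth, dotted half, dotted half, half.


Beat values:
  eighth = 0.5 beats
  dotted half = 3 beats
  dotted half = 3 beats
  half = 2 beats
Sum = 0.5 + 3 + 3 + 2
= 8.5 beats


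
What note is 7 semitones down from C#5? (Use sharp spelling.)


Reasoning:
C#5: chromatic position 1 in octave 5 → absolute = 5×12 + 1 = 61
Transpose down 7: 61 - 7 = 54
54 = 4×12 + 6 → F# in octave 4
Result = F#4


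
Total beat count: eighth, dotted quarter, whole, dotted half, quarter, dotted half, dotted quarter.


Solution.
Beat values:
  eighth = 0.5 beats
  dotted quarter = 1.5 beats
  whole = 4 beats
  dotted half = 3 beats
  quarter = 1 beat
  dotted half = 3 beats
  dotted quarter = 1.5 beats
Sum = 0.5 + 1.5 + 4 + 3 + 1 + 3 + 1.5
= 14.5 beats


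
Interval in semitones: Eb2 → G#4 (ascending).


Step by step:
Absolute semitone position = octave×12 + chromatic position
Eb2: 2×12 + 3 = 27
G#4: 4×12 + 8 = 56
Difference = 56 - 27 = 29
= 29 semitones


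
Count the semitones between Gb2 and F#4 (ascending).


Reasoning:
Absolute semitone position = octave×12 + chromatic position
Gb2: 2×12 + 6 = 30
F#4: 4×12 + 6 = 54
Difference = 54 - 30 = 24
= 24 semitones


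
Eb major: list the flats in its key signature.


Flat major keys: C(0), F(1), Bb(2), Eb(3), Ab(4), Db(5), Gb(6), Cb(7)
Eb major has 3 flats
Order of flats: Bb Eb Ab Db Gb Cb Fb → first 3: Bb, Eb, Ab
= Bb, Eb, Ab


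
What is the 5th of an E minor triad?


Working:
Minor triad = root + minor 3rd (3 semitones) + perfect 5th (7 semitones)
A triad on E stacks thirds, so the chord tones use letter names E-G-B
Root: E
Minor 3rd above E: G
Perfect 5th above E: B
The 5th = B


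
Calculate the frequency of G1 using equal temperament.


Reasoning:
f = 440 × 2^(n/12) where n = semitones from A4
G1: -38 semitones from A4
f = 440 × 2^(-38/12)
f = 49.00 Hz


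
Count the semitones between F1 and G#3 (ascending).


Reasoning:
Absolute semitone position = octave×12 + chromatic position
F1: 1×12 + 5 = 17
G#3: 3×12 + 8 = 44
Difference = 44 - 17 = 27
= 27 semitones


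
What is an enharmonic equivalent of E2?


Enharmonic notes sound the same pitch but are spelled with different letter names
E and D## name the same pitch class
= D##2


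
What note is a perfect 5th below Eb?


Step by step:
A 5th spans 5 letter names, so from E we land on A
A perfect 5th = 7 semitones below Eb
Spell A at that pitch: Ab
= Ab


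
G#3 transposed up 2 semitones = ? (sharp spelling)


Let's work it out.
G#3: chromatic position 8 in octave 3 → absolute = 3×12 + 8 = 44
Transpose up 2: 44 + 2 = 46
46 = 3×12 + 10 → A# in octave 3
Result = A#3


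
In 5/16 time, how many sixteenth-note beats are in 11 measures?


Solution.
Time signature 5/16: the bottom number 16 means the sixteenth note gets one count
The top number 5 means 5 sixteenth-note beats per measure
Total = 5 × 11 measures
= 55 sixteenth-note beats


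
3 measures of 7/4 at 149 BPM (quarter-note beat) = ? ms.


Quarter-note beat duration = 60000 / 149 ms
Beats per measure (7/4) = 7
One measure = 7 × 60000 / 149 = 420000 / 149 ms
3 measures = 3 × 420000 / 149 = 1260000 / 149
= 8456.4 ms


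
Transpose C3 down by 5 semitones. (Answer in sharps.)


Let's work it out.
C3: chromatic position 0 in octave 3 → absolute = 3×12 + 0 = 36
Transpose down 5: 36 - 5 = 31
31 = 2×12 + 7 → G in octave 2
Result = G2


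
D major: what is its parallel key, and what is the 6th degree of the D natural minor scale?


Reasoning:
Parallel keys share the same tonic but differ in mode
D major → parallel is D minor
D natural minor scale: D E F G A Bb C
= D minor; 6th degree = Bb


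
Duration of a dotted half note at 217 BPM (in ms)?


One quarter-note beat = 60000 / BPM = 60000 / 217 ms
Dotted half note = 3 × quarter note
Duration = 3 × 60000 / 217 = 180000 / 217
= 829.5 ms


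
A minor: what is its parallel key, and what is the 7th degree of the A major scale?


Working:
Parallel keys share the same tonic but differ in mode
A minor → parallel is A major
A major scale: A B C# D E F# G#
= A major; 7th degree = G#


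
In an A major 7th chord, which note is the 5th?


Major 7th chord = root + major 3rd + perfect 5th + major 7th
Seventh chords stack in thirds, so the letter names are A-C-E-G
Root: A
Major 3rd above A: C#
Perfect 5th above A: E
Major 7th above A: G#
The 5th = E


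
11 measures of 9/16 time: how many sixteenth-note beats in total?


Time signature 9/16: the bottom number 16 means the sixteenth note gets one count
The top number 9 means 9 sixteenth-note beats per measure
Total = 9 × 11 measures
= 99 sixteenth-note beats


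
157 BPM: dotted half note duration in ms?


One quarter-note beat = 60000 / BPM = 60000 / 157 ms
Dotted half note = 3 × quarter note
Duration = 3 × 60000 / 157 = 180000 / 157
= 1146.5 ms


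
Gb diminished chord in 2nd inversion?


Working:
Root position: Gb Bbb Dbb
2nd inversion: move root and 3rd up an octave
Bass note: Dbb
Notes (bottom to top) = Dbb Gb Bbb


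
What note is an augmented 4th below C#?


Working:
A 4th spans 4 letter names, so from C we land on G
An augmented 4th = 6 semitones below C#
Spell G at that pitch: G
= G


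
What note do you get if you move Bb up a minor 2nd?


minor 2nd: 2 letter names, 1 semitones
Letter: B + 1 → C
Pitch: Bb + 1 semitones, spelled as a C → Cb
= Cb


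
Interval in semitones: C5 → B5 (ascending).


Absolute semitone position = octave×12 + chromatic position
C5: 5×12 + 0 = 60
B5: 5×12 + 11 = 71
Difference = 71 - 60 = 11
= 11 semitones


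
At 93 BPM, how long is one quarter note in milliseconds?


Let's work it out.
One quarter-note beat = 60000 / BPM = 60000 / 93 ms
Duration = 60000 / 93
= 645.2 ms


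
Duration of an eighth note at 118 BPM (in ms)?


Step by step:
One quarter-note beat = 60000 / BPM = 60000 / 118 ms
Eighth note = 1/2 × quarter note
Duration = 1/2 × 60000 / 118 = 30000 / 118
= 254.2 ms


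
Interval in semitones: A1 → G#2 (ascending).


Solution.
Absolute semitone position = octave×12 + chromatic position
A1: 1×12 + 9 = 21
G#2: 2×12 + 8 = 32
Difference = 32 - 21 = 11
= 11 semitones


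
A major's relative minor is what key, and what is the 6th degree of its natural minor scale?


Step by step:
The relative minor shares the major's key signature and starts on its 6th degree
6th degree = a major 6th above the tonic; a major 6th above A is F#
→ relative minor of A major is F# minor
F# natural minor scale: F# G# A B C# D E
= F# minor; 6th degree = D


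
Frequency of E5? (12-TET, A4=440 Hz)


Let's work it out.
f = 440 × 2^(n/12) where n = semitones from A4
E5: 7 semitones from A4
f = 440 × 2^(7/12)
f = 659.26 Hz


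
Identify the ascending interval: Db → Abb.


Reasoning:
Letter names: D → A spans 5 letter names → a 5th
Semitones: Db → Abb = 6 half-steps
A 5th of 6 semitones is a diminished 5th
= diminished 5th


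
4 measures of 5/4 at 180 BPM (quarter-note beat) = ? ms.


Quarter-note beat duration = 60000 / 180 ms
Beats per measure (5/4) = 5
One measure = 5 × 60000 / 180 = 300000 / 180 ms
4 measures = 4 × 300000 / 180 = 1200000 / 180
= 6666.7 ms


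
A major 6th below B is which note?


Working:
A 6th spans 6 letter names, so from B we land on D
A major 6th = 9 semitones below B
Spell D at that pitch: D
= D


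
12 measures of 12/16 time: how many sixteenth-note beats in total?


Solution.
Time signature 12/16: the bottom number 16 means the sixteenth note gets one count
The top number 12 means 12 sixteenth-note beats per measure
Total = 12 × 12 measures
= 144 sixteenth-note beats


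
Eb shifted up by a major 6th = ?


Solution.
major 6th: 6 letter names, 9 semitones
Letter: E + 5 → C
Pitch: Eb + 9 semitones, spelled as a C → C
= C


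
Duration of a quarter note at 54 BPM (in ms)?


Working:
One quarter-note beat = 60000 / BPM = 60000 / 54 ms
Duration = 60000 / 54
= 1111.1 ms


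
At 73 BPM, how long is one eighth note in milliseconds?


One quarter-note beat = 60000 / BPM = 60000 / 73 ms
Eighth note = 1/2 × quarter note
Duration = 1/2 × 60000 / 73 = 30000 / 73
= 411.0 ms


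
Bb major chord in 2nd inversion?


Step by step:
Root position: Bb D F
2nd inversion: move root and 3rd up an octave
Bass note: F
Notes (bottom to top) = F Bb D


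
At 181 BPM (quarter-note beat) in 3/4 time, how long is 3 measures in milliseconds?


Step by step:
Quarter-note beat duration = 60000 / 181 ms
Beats per measure (3/4) = 3
One measure = 3 × 60000 / 181 = 180000 / 181 ms
3 measures = 3 × 180000 / 181 = 540000 / 181
= 2983.4 ms


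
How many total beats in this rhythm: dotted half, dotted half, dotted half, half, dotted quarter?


Beat values:
  dotted half = 3 beats
  dotted half = 3 beats
  dotted half = 3 beats
  half = 2 beats
  dotted quarter = 1.5 beats
Sum = 3 + 3 + 3 + 2 + 1.5
= 12.5 beats


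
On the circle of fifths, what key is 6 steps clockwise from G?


Reasoning:
Each clockwise step on the circle of fifths moves up a perfect 5th
From G: G → D → A → E → B → F#/Gb → Db
= Db


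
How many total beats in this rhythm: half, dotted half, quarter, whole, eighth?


Working:
Beat values:
  half = 2 beats
  dotted half = 3 beats
  quarter = 1 beat
  whole = 4 beats
  eighth = 0.5 beats
Sum = 2 + 3 + 1 + 4 + 0.5
= 10.5 beats


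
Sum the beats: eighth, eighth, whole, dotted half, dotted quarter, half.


Working:
Beat values:
  eighth = 0.5 beats
  eighth = 0.5 beats
  whole = 4 beats
  dotted half = 3 beats
  dotted quarter = 1.5 beats
  half = 2 beats
Sum = 0.5 + 0.5 + 4 + 3 + 1.5 + 2
= 11.5 beats


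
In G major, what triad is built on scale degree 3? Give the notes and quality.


Working:
G major scale: G A B C D E F#
Diatonic triad on degree 3 stacks scale notes 3, 5, 7: B D F#
B→D = 3 semitones; B→F# = 7 semitones → minor triad
= B D F# (minor)


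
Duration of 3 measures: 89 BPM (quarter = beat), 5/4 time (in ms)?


Step by step:
Quarter-note beat duration = 60000 / 89 ms
Beats per measure (5/4) = 5
One measure = 5 × 60000 / 89 = 300000 / 89 ms
3 measures = 3 × 300000 / 89 = 900000 / 89
= 10112.4 ms


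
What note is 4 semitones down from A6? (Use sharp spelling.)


Reasoning:
A6: chromatic position 9 in octave 6 → absolute = 6×12 + 9 = 81
Transpose down 4: 81 - 4 = 77
77 = 6×12 + 5 → F in octave 6
Result = F6


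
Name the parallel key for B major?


Let's work it out.
Parallel keys share the same tonic but differ in mode
B major → parallel is B minor
= B minor


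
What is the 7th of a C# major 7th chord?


Major 7th chord = root + major 3rd + perfect 5th + major 7th
Seventh chords stack in thirds, so the letter names are C-E-G-B
Root: C#
Major 3rd above C#: E#
Perfect 5th above C#: G#
Major 7th above C#: B#
The 7th = B#


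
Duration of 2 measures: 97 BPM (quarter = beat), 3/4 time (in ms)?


Quarter-note beat duration = 60000 / 97 ms
Beats per measure (3/4) = 3
One measure = 3 × 60000 / 97 = 180000 / 97 ms
2 measures = 2 × 180000 / 97 = 360000 / 97
= 3711.3 ms


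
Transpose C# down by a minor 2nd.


Reasoning:
minor 2nd: 2 letter names, 1 semitones
Letter: C - 1 → B
Pitch: C# - 1 semitones, spelled as a B → B#
= B#


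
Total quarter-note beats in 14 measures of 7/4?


Working:
Time signature 7/4: the bottom number 4 means the quarter note gets one count
The top number 7 means 7 quarter-note beats per measure
Total = 7 × 14 measures
= 98 quarter-note beats


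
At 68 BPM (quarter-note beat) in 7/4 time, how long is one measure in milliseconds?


Let's work it out.
Quarter-note beat duration = 60000 / 68 ms
Beats per measure (7/4) = 7
One measure = 7 × 60000 / 68 = 420000 / 68 ms
= 6176.5 ms


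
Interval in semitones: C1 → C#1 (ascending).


Absolute semitone position = octave×12 + chromatic position
C1: 1×12 + 0 = 12
C#1: 1×12 + 1 = 13
Difference = 13 - 12 = 1
= 1 semitone


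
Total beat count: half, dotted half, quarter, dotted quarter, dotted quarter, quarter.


Step by step:
Beat values:
  half = 2 beats
  dotted half = 3 beats
  quarter = 1 beat
  dotted quarter = 1.5 beats
  dotted quarter = 1.5 beats
  quarter = 1 beat
Sum = 2 + 3 + 1 + 1.5 + 1.5 + 1
= 10 beats


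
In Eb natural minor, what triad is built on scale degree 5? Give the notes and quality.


Let's work it out.
Eb natural minor scale: Eb F Gb Ab Bb Cb Db
Diatonic triad on degree 5 stacks scale notes 5, 7, 2: Bb Db F
Bb→Db = 3 semitones; Bb→F = 7 semitones → minor triad
= Bb Db F (minor)


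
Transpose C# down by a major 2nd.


Solution.
major 2nd: 2 letter names, 2 semitones
Letter: C - 1 → B
Pitch: C# - 2 semitones, spelled as a B → B
= B


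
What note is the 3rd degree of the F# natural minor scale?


Step by step:
Natural minor scale pattern: W-H-W-W-H-W-W (2-1-2-2-1-2-2 semitones)
Starting from F#:
  F# + 2 semitones → G#
  G# + 1 semitone → A
  A + 2 semitones → B
  B + 2 semitones → C#
  C# + 1 semitone → D
  D + 2 semitones → E
  E + 2 semitones → F#
Scale: F# G# A B C# D E
Degree 3 = A


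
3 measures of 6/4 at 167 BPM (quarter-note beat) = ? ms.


Quarter-note beat duration = 60000 / 167 ms
Beats per measure (6/4) = 6
One measure = 6 × 60000 / 167 = 360000 / 167 ms
3 measures = 3 × 360000 / 167 = 1080000 / 167
= 6467.1 ms


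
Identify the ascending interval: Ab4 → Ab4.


Working:
Letter names: A → A spans 1 letter name → a unison
Semitones: Ab4 → Ab4 = 0 half-steps
A unison of 0 semitones is a perfect unison
= perfect unison


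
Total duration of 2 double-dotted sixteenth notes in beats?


Step by step:
Base sixteenth note = 1/4 beats
Dot 1 adds half the previous value: +1/8
Dot 2 adds half the previous value: +1/16
One double-dotted sixteenth = 1/4 + 1/8 + 1/16 = 7/16
2 of them = 2 × 7/16 = 7/8
= 7/8 beats


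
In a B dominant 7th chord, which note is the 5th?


Step by step:
Dominant 7th chord = root + major 3rd + perfect 5th + minor 7th
Seventh chords stack in thirds, so the letter names are B-D-F-A
Root: B
Major 3rd above B: D#
Perfect 5th above B: F#
Minor 7th above B: A
The 5th = F#


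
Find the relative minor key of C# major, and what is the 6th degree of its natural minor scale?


Let's work it out.
The relative minor shares the major's key signature and starts on its 6th degree
6th degree = a major 6th above the tonic; a major 6th above C# is A#
→ relative minor of C# major is A# minor
A# natural minor scale: A# B# C# D# E# F# G#
= A# minor; 6th degree = F#


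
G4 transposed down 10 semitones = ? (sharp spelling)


Let's work it out.
G4: chromatic position 7 in octave 4 → absolute = 4×12 + 7 = 55
Transpose down 10: 55 - 10 = 45
45 = 3×12 + 9 → A in octave 3
Result = A3


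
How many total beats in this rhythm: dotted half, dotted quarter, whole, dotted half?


Working:
Beat values:
  dotted half = 3 beats
  dotted quarter = 1.5 beats
  whole = 4 beats
  dotted half = 3 beats
Sum = 3 + 1.5 + 4 + 3
= 11.5 beats


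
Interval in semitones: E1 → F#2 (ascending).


Reasoning:
Absolute semitone position = octave×12 + chromatic position
E1: 1×12 + 4 = 16
F#2: 2×12 + 6 = 30
Difference = 30 - 16 = 14
= 14 semitones


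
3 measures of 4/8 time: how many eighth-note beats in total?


Reasoning:
Time signature 4/8: the bottom number 8 means the eighth note gets one count
The top number 4 means 4 eighth-note beats per measure
Total = 4 × 3 measures
= 12 eighth-note beats


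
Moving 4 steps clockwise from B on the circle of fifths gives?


Step by step:
Each clockwise step on the circle of fifths moves up a perfect 5th
From B: B → F#/Gb → Db → Ab → Eb
= Eb


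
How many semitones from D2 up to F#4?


Reasoning:
Absolute semitone position = octave×12 + chromatic position
D2: 2×12 + 2 = 26
F#4: 4×12 + 6 = 54
Difference = 54 - 26 = 28
= 28 semitones


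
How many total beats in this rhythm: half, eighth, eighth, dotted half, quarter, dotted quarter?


Reasoning:
Beat values:
  half = 2 beats
  eighth = 0.5 beats
  eighth = 0.5 beats
  dotted half = 3 beats
  quarter = 1 beat
  dotted quarter = 1.5 beats
Sum = 2 + 0.5 + 0.5 + 3 + 1 + 1.5
= 8.5 beats


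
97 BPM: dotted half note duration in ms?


Solution.
One quarter-note beat = 60000 / BPM = 60000 / 97 ms
Dotted half note = 3 × quarter note
Duration = 3 × 60000 / 97 = 180000 / 97
= 1855.7 ms


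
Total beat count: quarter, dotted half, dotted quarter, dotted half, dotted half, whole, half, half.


Beat values:
  quarter = 1 beat
  dotted half = 3 beats
  dotted quarter = 1.5 beats
  dotted half = 3 beats
  dotted half = 3 beats
  whole = 4 beats
  half = 2 beats
  half = 2 beats
Sum = 1 + 3 + 1.5 + 3 + 3 + 4 + 2 + 2
= 19.5 beats


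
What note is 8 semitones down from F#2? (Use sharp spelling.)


F#2: chromatic position 6 in octave 2 → absolute = 2×12 + 6 = 30
Transpose down 8: 30 - 8 = 22
22 = 1×12 + 10 → A# in octave 1
Result = A#1


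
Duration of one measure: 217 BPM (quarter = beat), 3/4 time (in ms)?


Quarter-note beat duration = 60000 / 217 ms
Beats per measure (3/4) = 3
One measure = 3 × 60000 / 217 = 180000 / 217 ms
= 829.5 ms


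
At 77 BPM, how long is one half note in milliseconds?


Reasoning:
One quarter-note beat = 60000 / BPM = 60000 / 77 ms
Half note = 2 × quarter note
Duration = 2 × 60000 / 77 = 120000 / 77
= 1558.4 ms


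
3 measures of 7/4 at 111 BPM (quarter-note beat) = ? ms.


Reasoning:
Quarter-note beat duration = 60000 / 111 ms
Beats per measure (7/4) = 7
One measure = 7 × 60000 / 111 = 420000 / 111 ms
3 measures = 3 × 420000 / 111 = 1260000 / 111
= 11351.4 ms


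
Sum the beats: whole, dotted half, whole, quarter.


Solution.
Beat values:
  whole = 4 beats
  dotted half = 3 beats
  whole = 4 beats
  quarter = 1 beat
Sum = 4 + 3 + 4 + 1
= 12 beats


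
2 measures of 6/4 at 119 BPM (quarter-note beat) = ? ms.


Step by step:
Quarter-note beat duration = 60000 / 119 ms
Beats per measure (6/4) = 6
One measure = 6 × 60000 / 119 = 360000 / 119 ms
2 measures = 2 × 360000 / 119 = 720000 / 119
= 6050.4 ms


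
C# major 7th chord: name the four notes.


Let's work it out.
Major 7th chord = root + major 3rd + perfect 5th + major 7th
Seventh chords stack in thirds, so the letter names are C-E-G-B
Root: C#
Major 3rd above C#: E#
Perfect 5th above C#: G#
Major 7th above C#: B#
Chord = C# E# G# B#


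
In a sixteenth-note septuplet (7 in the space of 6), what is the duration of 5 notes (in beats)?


Let's work it out.
Septuplet: 7 notes occupy the space of 6 sixteenth notes
Space = 6 × 1/4 = 3/2 beats
Each septuplet note = 3/2 / 7 = 3/14 beats
5 notes = 5 × 3/14 = 15/14
= 15/14 beats


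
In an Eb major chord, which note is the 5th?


Major triad = root + major 3rd (4 semitones) + perfect 5th (7 semitones)
A triad on Eb stacks thirds, so the chord tones use letter names E-G-B
Root: Eb
Major 3rd above Eb: G
Perfect 5th above Eb: Bb
The 5th = Bb


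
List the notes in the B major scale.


Reasoning:
Major scale pattern: W-W-H-W-W-W-H (2-2-1-2-2-2-1 semitones)
Starting from B:
  B + 2 semitones → C#
  C# + 2 semitones → D#
  D# + 1 semitone → E
  E + 2 semitones → F#
  F# + 2 semitones → G#
  G# + 2 semitones → A#
  A# + 1 semitone → B
Scale = B C# D# E F# G# A#


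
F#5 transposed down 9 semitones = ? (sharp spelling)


Step by step:
F#5: chromatic position 6 in octave 5 → absolute = 5×12 + 6 = 66
Transpose down 9: 66 - 9 = 57
57 = 4×12 + 9 → A in octave 4
Result = A4


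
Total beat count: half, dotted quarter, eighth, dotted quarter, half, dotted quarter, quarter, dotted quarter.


Solution.
Beat values:
  half = 2 beats
  dotted quarter = 1.5 beats
  eighth = 0.5 beats
  dotted quarter = 1.5 beats
  half = 2 beats
  dotted quarter = 1.5 beats
  quarter = 1 beat
  dotted quarter = 1.5 beats
Sum = 2 + 1.5 + 0.5 + 1.5 + 2 + 1.5 + 1 + 1.5
= 11.5 beats


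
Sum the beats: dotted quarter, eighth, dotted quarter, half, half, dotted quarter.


Solution.
Beat values:
  dotted quarter = 1.5 beats
  eighth = 0.5 beats
  dotted quarter = 1.5 beats
  half = 2 beats
  half = 2 beats
  dotted quarter = 1.5 beats
Sum = 1.5 + 0.5 + 1.5 + 2 + 2 + 1.5
= 9 beats
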